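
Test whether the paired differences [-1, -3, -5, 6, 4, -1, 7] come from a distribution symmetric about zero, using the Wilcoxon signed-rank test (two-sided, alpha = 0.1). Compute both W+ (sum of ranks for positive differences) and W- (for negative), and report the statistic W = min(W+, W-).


Step 1: Drop any zero differences (none here) and take |d_i|.
|d| = [1, 3, 5, 6, 4, 1, 7]
Step 2: Midrank |d_i| (ties get averaged ranks).
ranks: |1|->1.5, |3|->3, |5|->5, |6|->6, |4|->4, |1|->1.5, |7|->7
Step 3: Attach original signs; sum ranks with positive sign and with negative sign.
W+ = 6 + 4 + 7 = 17
W- = 1.5 + 3 + 5 + 1.5 = 11
(Check: W+ + W- = 28 should equal n(n+1)/2 = 28.)
Step 4: Test statistic W = min(W+, W-) = 11.
Step 5: Ties in |d|, so use the tie-corrected normal approximation.
        E[W] = n(n+1)/4 = 7*8/4 = 14.
        Tie groups: |d|=1 (t=2); sum(t^3 - t) = 6.
        Var[W] = n(n+1)(2n+1)/24 - sum(t^3-t)/48 = 840/24 - 6/48 = 34.875.
        z = (W - E[W]) / sqrt(Var[W]) = (11 - 14) / 5.9055 = -0.5080.
        Two-sided p = 2*Phi(z) = 0.611453.
Step 6: alpha = 0.1. fail to reject H0.

W+ = 17, W- = 11, W = min = 11, p = 0.611453, fail to reject H0.


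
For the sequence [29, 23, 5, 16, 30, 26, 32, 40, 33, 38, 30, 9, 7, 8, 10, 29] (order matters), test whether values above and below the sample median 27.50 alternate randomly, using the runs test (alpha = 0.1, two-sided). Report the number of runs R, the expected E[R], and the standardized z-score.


Step 1: Compute median = 27.50; label A = above, B = below.
Labels in order: ABBBABAAAAABBBBA  (n_A = 8, n_B = 8)
Step 2: Count runs R = 7.
Step 3: Under H0 (random ordering), E[R] = 2*n_A*n_B/(n_A+n_B) + 1 = 2*8*8/16 + 1 = 9.0000.
        Var[R] = 2*n_A*n_B*(2*n_A*n_B - n_A - n_B) / ((n_A+n_B)^2 * (n_A+n_B-1)) = 14336/3840 = 3.7333.
        SD[R] = 1.9322.
Step 4: Continuity-corrected z = (R + 0.5 - E[R]) / SD[R] = (7 + 0.5 - 9.0000) / 1.9322 = -0.7763.
Step 5: Two-sided p-value via normal approximation = 2*(1 - Phi(|z|)) = 0.437558.
Step 6: alpha = 0.1. fail to reject H0.

R = 7, z = -0.7763, p = 0.437558, fail to reject H0.


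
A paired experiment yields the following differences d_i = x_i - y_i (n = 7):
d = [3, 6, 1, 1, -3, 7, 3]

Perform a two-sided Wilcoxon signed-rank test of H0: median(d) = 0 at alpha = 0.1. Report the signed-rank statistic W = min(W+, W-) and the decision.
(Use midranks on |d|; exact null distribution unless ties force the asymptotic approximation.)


Step 1: Drop any zero differences (none here) and take |d_i|.
|d| = [3, 6, 1, 1, 3, 7, 3]
Step 2: Midrank |d_i| (ties get averaged ranks).
ranks: |3|->4, |6|->6, |1|->1.5, |1|->1.5, |3|->4, |7|->7, |3|->4
Step 3: Attach original signs; sum ranks with positive sign and with negative sign.
W+ = 4 + 6 + 1.5 + 1.5 + 7 + 4 = 24
W- = 4 = 4
(Check: W+ + W- = 28 should equal n(n+1)/2 = 28.)
Step 4: Test statistic W = min(W+, W-) = 4.
Step 5: Ties in |d|, so use the tie-corrected normal approximation.
        E[W] = n(n+1)/4 = 7*8/4 = 14.
        Tie groups: |d|=1 (t=2), |d|=3 (t=3); sum(t^3 - t) = 30.
        Var[W] = n(n+1)(2n+1)/24 - sum(t^3-t)/48 = 840/24 - 30/48 = 34.375.
        z = (W - E[W]) / sqrt(Var[W]) = (4 - 14) / 5.8630 = -1.7056.
        Two-sided p = 2*Phi(z) = 0.088082.
Step 6: alpha = 0.1. reject H0.

W+ = 24, W- = 4, W = min = 4, p = 0.088082, reject H0.


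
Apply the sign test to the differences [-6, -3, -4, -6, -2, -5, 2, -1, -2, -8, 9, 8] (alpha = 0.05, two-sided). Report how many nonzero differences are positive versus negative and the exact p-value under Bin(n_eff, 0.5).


Step 1: Discard zero differences. Original n = 12; n_eff = number of nonzero differences = 12.
Nonzero differences (with sign): -6, -3, -4, -6, -2, -5, +2, -1, -2, -8, +9, +8
Step 2: Count signs: positive = 3, negative = 9.
Step 3: Under H0: P(positive) = 0.5, so the number of positives S ~ Bin(12, 0.5).
Step 4: Two-sided exact p-value = sum of Bin(12,0.5) probabilities at or below the observed probability = 0.145996.
Step 5: alpha = 0.05. fail to reject H0.

n_eff = 12, pos = 3, neg = 9, p = 0.145996, fail to reject H0.


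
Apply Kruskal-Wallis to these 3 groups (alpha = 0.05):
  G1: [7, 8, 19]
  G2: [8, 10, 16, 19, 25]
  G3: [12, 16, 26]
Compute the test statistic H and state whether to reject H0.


Step 1: Combine all N = 11 observations and assign midranks.
sorted (value, group, rank): (7,G1,1), (8,G1,2.5), (8,G2,2.5), (10,G2,4), (12,G3,5), (16,G2,6.5), (16,G3,6.5), (19,G1,8.5), (19,G2,8.5), (25,G2,10), (26,G3,11)
Step 2: Sum ranks within each group.
R_1 = 12 (n_1 = 3)
R_2 = 31.5 (n_2 = 5)
R_3 = 22.5 (n_3 = 3)
Step 3: H = 12/(N(N+1)) * sum(R_i^2/n_i) - 3(N+1)
     = 12/(11*12) * (12^2/3 + 31.5^2/5 + 22.5^2/3) - 3*12
     = 0.090909 * 415.2 - 36
     = 1.745455.
Step 4: Ties present; correction factor C = 1 - 18/(11^3 - 11) = 0.986364. Corrected H = 1.745455 / 0.986364 = 1.769585.
Step 5: Under H0, H ~ chi^2(2); p-value = 0.412800.
Step 6: alpha = 0.05. fail to reject H0.

H = 1.7696, df = 2, p = 0.412800, fail to reject H0.


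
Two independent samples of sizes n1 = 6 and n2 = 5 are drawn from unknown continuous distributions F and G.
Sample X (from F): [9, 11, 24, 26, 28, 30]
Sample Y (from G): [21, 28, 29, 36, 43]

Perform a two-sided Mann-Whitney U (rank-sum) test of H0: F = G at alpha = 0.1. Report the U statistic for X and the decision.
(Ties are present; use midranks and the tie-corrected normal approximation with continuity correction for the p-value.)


Step 1: Combine and sort all 11 observations; assign midranks.
sorted (value, group): (9,X), (11,X), (21,Y), (24,X), (26,X), (28,X), (28,Y), (29,Y), (30,X), (36,Y), (43,Y)
ranks: 9->1, 11->2, 21->3, 24->4, 26->5, 28->6.5, 28->6.5, 29->8, 30->9, 36->10, 43->11
Step 2: Rank sum for X: R1 = 1 + 2 + 4 + 5 + 6.5 + 9 = 27.5.
Step 3: U_X = R1 - n1(n1+1)/2 = 27.5 - 6*7/2 = 27.5 - 21 = 6.5.
       U_Y = n1*n2 - U_X = 30 - 6.5 = 23.5.
Step 4: Ties are present, so use the tie-corrected normal approximation (with continuity correction) for the p-value.
Step 5: p-value = 0.143215; compare to alpha = 0.1. fail to reject H0.

U_X = 6.5, p = 0.143215, fail to reject H0 at alpha = 0.1.


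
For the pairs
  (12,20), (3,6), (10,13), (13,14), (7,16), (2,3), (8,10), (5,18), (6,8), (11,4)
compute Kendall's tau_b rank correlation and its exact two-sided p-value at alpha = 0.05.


Step 1: Enumerate the 45 unordered pairs (i,j) with i<j and classify each by sign(x_j-x_i) * sign(y_j-y_i).
  (1,2):dx=-9,dy=-14->C; (1,3):dx=-2,dy=-7->C; (1,4):dx=+1,dy=-6->D; (1,5):dx=-5,dy=-4->C
  (1,6):dx=-10,dy=-17->C; (1,7):dx=-4,dy=-10->C; (1,8):dx=-7,dy=-2->C; (1,9):dx=-6,dy=-12->C
  (1,10):dx=-1,dy=-16->C; (2,3):dx=+7,dy=+7->C; (2,4):dx=+10,dy=+8->C; (2,5):dx=+4,dy=+10->C
  (2,6):dx=-1,dy=-3->C; (2,7):dx=+5,dy=+4->C; (2,8):dx=+2,dy=+12->C; (2,9):dx=+3,dy=+2->C
  (2,10):dx=+8,dy=-2->D; (3,4):dx=+3,dy=+1->C; (3,5):dx=-3,dy=+3->D; (3,6):dx=-8,dy=-10->C
  (3,7):dx=-2,dy=-3->C; (3,8):dx=-5,dy=+5->D; (3,9):dx=-4,dy=-5->C; (3,10):dx=+1,dy=-9->D
  (4,5):dx=-6,dy=+2->D; (4,6):dx=-11,dy=-11->C; (4,7):dx=-5,dy=-4->C; (4,8):dx=-8,dy=+4->D
  (4,9):dx=-7,dy=-6->C; (4,10):dx=-2,dy=-10->C; (5,6):dx=-5,dy=-13->C; (5,7):dx=+1,dy=-6->D
  (5,8):dx=-2,dy=+2->D; (5,9):dx=-1,dy=-8->C; (5,10):dx=+4,dy=-12->D; (6,7):dx=+6,dy=+7->C
  (6,8):dx=+3,dy=+15->C; (6,9):dx=+4,dy=+5->C; (6,10):dx=+9,dy=+1->C; (7,8):dx=-3,dy=+8->D
  (7,9):dx=-2,dy=-2->C; (7,10):dx=+3,dy=-6->D; (8,9):dx=+1,dy=-10->D; (8,10):dx=+6,dy=-14->D
  (9,10):dx=+5,dy=-4->D
Step 2: C = 30, D = 15, total pairs = 45.
Step 3: tau = (C - D)/(n(n-1)/2) = (30 - 15)/45 = 0.333333.
Step 4: Exact two-sided p-value (enumerate n! = 3628800 permutations of y under H0): p = 0.216373.
Step 5: alpha = 0.05. fail to reject H0.

tau_b = 0.3333 (C=30, D=15), p = 0.216373, fail to reject H0.


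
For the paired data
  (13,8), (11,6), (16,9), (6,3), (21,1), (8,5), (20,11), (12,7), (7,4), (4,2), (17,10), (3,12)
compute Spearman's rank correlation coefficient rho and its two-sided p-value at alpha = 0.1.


Step 1: Rank x and y separately (midranks; no ties here).
rank(x): 13->8, 11->6, 16->9, 6->3, 21->12, 8->5, 20->11, 12->7, 7->4, 4->2, 17->10, 3->1
rank(y): 8->8, 6->6, 9->9, 3->3, 1->1, 5->5, 11->11, 7->7, 4->4, 2->2, 10->10, 12->12
Step 2: d_i = R_x(i) - R_y(i); compute d_i^2.
  (8-8)^2=0, (6-6)^2=0, (9-9)^2=0, (3-3)^2=0, (12-1)^2=121, (5-5)^2=0, (11-11)^2=0, (7-7)^2=0, (4-4)^2=0, (2-2)^2=0, (10-10)^2=0, (1-12)^2=121
sum(d^2) = 242.
Step 3: rho = 1 - 6*242 / (12*(12^2 - 1)) = 1 - 1452/1716 = 0.153846.
Step 4: Under H0, t = rho * sqrt((n-2)/(1-rho^2)) = 0.4924 ~ t(10).
Step 5: Two-sided p-value from the t-distribution with 10 df = 0.633091.
Step 6: alpha = 0.1. fail to reject H0.

rho = 0.1538, p = 0.633091, fail to reject H0 at alpha = 0.1.


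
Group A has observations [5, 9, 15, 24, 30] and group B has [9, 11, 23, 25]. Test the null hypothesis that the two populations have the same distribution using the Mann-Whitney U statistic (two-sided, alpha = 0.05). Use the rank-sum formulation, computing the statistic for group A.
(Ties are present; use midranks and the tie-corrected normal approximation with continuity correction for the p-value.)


Step 1: Combine and sort all 9 observations; assign midranks.
sorted (value, group): (5,X), (9,X), (9,Y), (11,Y), (15,X), (23,Y), (24,X), (25,Y), (30,X)
ranks: 5->1, 9->2.5, 9->2.5, 11->4, 15->5, 23->6, 24->7, 25->8, 30->9
Step 2: Rank sum for X: R1 = 1 + 2.5 + 5 + 7 + 9 = 24.5.
Step 3: U_X = R1 - n1(n1+1)/2 = 24.5 - 5*6/2 = 24.5 - 15 = 9.5.
       U_Y = n1*n2 - U_X = 20 - 9.5 = 10.5.
Step 4: Ties are present, so use the tie-corrected normal approximation (with continuity correction) for the p-value.
Step 5: p-value = 1.000000; compare to alpha = 0.05. fail to reject H0.

U_X = 9.5, p = 1.000000, fail to reject H0 at alpha = 0.05.


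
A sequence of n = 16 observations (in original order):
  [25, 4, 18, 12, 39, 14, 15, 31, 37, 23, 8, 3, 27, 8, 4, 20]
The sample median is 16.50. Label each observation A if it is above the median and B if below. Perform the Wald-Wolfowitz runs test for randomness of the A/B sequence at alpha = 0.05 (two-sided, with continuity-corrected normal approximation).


Step 1: Compute median = 16.50; label A = above, B = below.
Labels in order: ABABABBAAABBABBA  (n_A = 8, n_B = 8)
Step 2: Count runs R = 11.
Step 3: Under H0 (random ordering), E[R] = 2*n_A*n_B/(n_A+n_B) + 1 = 2*8*8/16 + 1 = 9.0000.
        Var[R] = 2*n_A*n_B*(2*n_A*n_B - n_A - n_B) / ((n_A+n_B)^2 * (n_A+n_B-1)) = 14336/3840 = 3.7333.
        SD[R] = 1.9322.
Step 4: Continuity-corrected z = (R - 0.5 - E[R]) / SD[R] = (11 - 0.5 - 9.0000) / 1.9322 = 0.7763.
Step 5: Two-sided p-value via normal approximation = 2*(1 - Phi(|z|)) = 0.437558.
Step 6: alpha = 0.05. fail to reject H0.

R = 11, z = 0.7763, p = 0.437558, fail to reject H0.


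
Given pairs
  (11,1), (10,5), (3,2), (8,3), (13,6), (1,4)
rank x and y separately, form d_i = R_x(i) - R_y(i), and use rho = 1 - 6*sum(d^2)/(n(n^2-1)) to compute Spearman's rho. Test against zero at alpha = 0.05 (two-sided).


Step 1: Rank x and y separately (midranks; no ties here).
rank(x): 11->5, 10->4, 3->2, 8->3, 13->6, 1->1
rank(y): 1->1, 5->5, 2->2, 3->3, 6->6, 4->4
Step 2: d_i = R_x(i) - R_y(i); compute d_i^2.
  (5-1)^2=16, (4-5)^2=1, (2-2)^2=0, (3-3)^2=0, (6-6)^2=0, (1-4)^2=9
sum(d^2) = 26.
Step 3: rho = 1 - 6*26 / (6*(6^2 - 1)) = 1 - 156/210 = 0.257143.
Step 4: Under H0, t = rho * sqrt((n-2)/(1-rho^2)) = 0.5322 ~ t(4).
Step 5: Two-sided p-value from the t-distribution with 4 df = 0.622787.
Step 6: alpha = 0.05. fail to reject H0.

rho = 0.2571, p = 0.622787, fail to reject H0 at alpha = 0.05.


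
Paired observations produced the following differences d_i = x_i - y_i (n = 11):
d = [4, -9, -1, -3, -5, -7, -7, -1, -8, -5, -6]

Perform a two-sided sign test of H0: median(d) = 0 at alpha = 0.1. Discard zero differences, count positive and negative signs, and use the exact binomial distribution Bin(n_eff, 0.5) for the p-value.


Step 1: Discard zero differences. Original n = 11; n_eff = number of nonzero differences = 11.
Nonzero differences (with sign): +4, -9, -1, -3, -5, -7, -7, -1, -8, -5, -6
Step 2: Count signs: positive = 1, negative = 10.
Step 3: Under H0: P(positive) = 0.5, so the number of positives S ~ Bin(11, 0.5).
Step 4: Two-sided exact p-value = sum of Bin(11,0.5) probabilities at or below the observed probability = 0.011719.
Step 5: alpha = 0.1. reject H0.

n_eff = 11, pos = 1, neg = 10, p = 0.011719, reject H0.


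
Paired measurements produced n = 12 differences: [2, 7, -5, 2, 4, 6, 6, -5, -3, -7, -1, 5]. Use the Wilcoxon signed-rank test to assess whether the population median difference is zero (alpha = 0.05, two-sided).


Step 1: Drop any zero differences (none here) and take |d_i|.
|d| = [2, 7, 5, 2, 4, 6, 6, 5, 3, 7, 1, 5]
Step 2: Midrank |d_i| (ties get averaged ranks).
ranks: |2|->2.5, |7|->11.5, |5|->7, |2|->2.5, |4|->5, |6|->9.5, |6|->9.5, |5|->7, |3|->4, |7|->11.5, |1|->1, |5|->7
Step 3: Attach original signs; sum ranks with positive sign and with negative sign.
W+ = 2.5 + 11.5 + 2.5 + 5 + 9.5 + 9.5 + 7 = 47.5
W- = 7 + 7 + 4 + 11.5 + 1 = 30.5
(Check: W+ + W- = 78 should equal n(n+1)/2 = 78.)
Step 4: Test statistic W = min(W+, W-) = 30.5.
Step 5: Ties in |d|, so use the tie-corrected normal approximation.
        E[W] = n(n+1)/4 = 12*13/4 = 39.
        Tie groups: |d|=2 (t=2), |d|=5 (t=3), |d|=6 (t=2), |d|=7 (t=2); sum(t^3 - t) = 42.
        Var[W] = n(n+1)(2n+1)/24 - sum(t^3-t)/48 = 3900/24 - 42/48 = 161.625.
        z = (W - E[W]) / sqrt(Var[W]) = (30.5 - 39) / 12.7132 = -0.6686.
        Two-sided p = 2*Phi(z) = 0.503752.
Step 6: alpha = 0.05. fail to reject H0.

W+ = 47.5, W- = 30.5, W = min = 30.5, p = 0.503752, fail to reject H0.


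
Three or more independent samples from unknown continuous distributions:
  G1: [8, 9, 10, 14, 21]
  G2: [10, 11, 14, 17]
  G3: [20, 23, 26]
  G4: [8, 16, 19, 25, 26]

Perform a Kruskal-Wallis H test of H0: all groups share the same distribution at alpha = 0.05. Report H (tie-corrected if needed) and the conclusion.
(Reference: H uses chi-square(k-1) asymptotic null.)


Step 1: Combine all N = 17 observations and assign midranks.
sorted (value, group, rank): (8,G1,1.5), (8,G4,1.5), (9,G1,3), (10,G1,4.5), (10,G2,4.5), (11,G2,6), (14,G1,7.5), (14,G2,7.5), (16,G4,9), (17,G2,10), (19,G4,11), (20,G3,12), (21,G1,13), (23,G3,14), (25,G4,15), (26,G3,16.5), (26,G4,16.5)
Step 2: Sum ranks within each group.
R_1 = 29.5 (n_1 = 5)
R_2 = 28 (n_2 = 4)
R_3 = 42.5 (n_3 = 3)
R_4 = 53 (n_4 = 5)
Step 3: H = 12/(N(N+1)) * sum(R_i^2/n_i) - 3(N+1)
     = 12/(17*18) * (29.5^2/5 + 28^2/4 + 42.5^2/3 + 53^2/5) - 3*18
     = 0.039216 * 1533.93 - 54
     = 6.154248.
Step 4: Ties present; correction factor C = 1 - 24/(17^3 - 17) = 0.995098. Corrected H = 6.154248 / 0.995098 = 6.184565.
Step 5: Under H0, H ~ chi^2(3); p-value = 0.102968.
Step 6: alpha = 0.05. fail to reject H0.

H = 6.1846, df = 3, p = 0.102968, fail to reject H0.


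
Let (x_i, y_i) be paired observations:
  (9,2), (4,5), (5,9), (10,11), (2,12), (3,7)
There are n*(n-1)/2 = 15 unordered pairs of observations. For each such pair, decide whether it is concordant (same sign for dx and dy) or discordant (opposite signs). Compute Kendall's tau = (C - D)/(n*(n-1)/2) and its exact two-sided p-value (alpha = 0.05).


Step 1: Enumerate the 15 unordered pairs (i,j) with i<j and classify each by sign(x_j-x_i) * sign(y_j-y_i).
  (1,2):dx=-5,dy=+3->D; (1,3):dx=-4,dy=+7->D; (1,4):dx=+1,dy=+9->C; (1,5):dx=-7,dy=+10->D
  (1,6):dx=-6,dy=+5->D; (2,3):dx=+1,dy=+4->C; (2,4):dx=+6,dy=+6->C; (2,5):dx=-2,dy=+7->D
  (2,6):dx=-1,dy=+2->D; (3,4):dx=+5,dy=+2->C; (3,5):dx=-3,dy=+3->D; (3,6):dx=-2,dy=-2->C
  (4,5):dx=-8,dy=+1->D; (4,6):dx=-7,dy=-4->C; (5,6):dx=+1,dy=-5->D
Step 2: C = 6, D = 9, total pairs = 15.
Step 3: tau = (C - D)/(n(n-1)/2) = (6 - 9)/15 = -0.200000.
Step 4: Exact two-sided p-value (enumerate n! = 720 permutations of y under H0): p = 0.719444.
Step 5: alpha = 0.05. fail to reject H0.

tau_b = -0.2000 (C=6, D=9), p = 0.719444, fail to reject H0.


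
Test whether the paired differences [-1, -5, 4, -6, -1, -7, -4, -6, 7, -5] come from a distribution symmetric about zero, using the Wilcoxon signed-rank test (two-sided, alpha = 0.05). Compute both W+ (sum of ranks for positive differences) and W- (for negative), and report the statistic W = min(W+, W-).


Step 1: Drop any zero differences (none here) and take |d_i|.
|d| = [1, 5, 4, 6, 1, 7, 4, 6, 7, 5]
Step 2: Midrank |d_i| (ties get averaged ranks).
ranks: |1|->1.5, |5|->5.5, |4|->3.5, |6|->7.5, |1|->1.5, |7|->9.5, |4|->3.5, |6|->7.5, |7|->9.5, |5|->5.5
Step 3: Attach original signs; sum ranks with positive sign and with negative sign.
W+ = 3.5 + 9.5 = 13
W- = 1.5 + 5.5 + 7.5 + 1.5 + 9.5 + 3.5 + 7.5 + 5.5 = 42
(Check: W+ + W- = 55 should equal n(n+1)/2 = 55.)
Step 4: Test statistic W = min(W+, W-) = 13.
Step 5: Ties in |d|, so use the tie-corrected normal approximation.
        E[W] = n(n+1)/4 = 10*11/4 = 27.5.
        Tie groups: |d|=1 (t=2), |d|=4 (t=2), |d|=5 (t=2), |d|=6 (t=2), |d|=7 (t=2); sum(t^3 - t) = 30.
        Var[W] = n(n+1)(2n+1)/24 - sum(t^3-t)/48 = 2310/24 - 30/48 = 95.625.
        z = (W - E[W]) / sqrt(Var[W]) = (13 - 27.5) / 9.7788 = -1.4828.
        Two-sided p = 2*Phi(z) = 0.138128.
Step 6: alpha = 0.05. fail to reject H0.

W+ = 13, W- = 42, W = min = 13, p = 0.138128, fail to reject H0.


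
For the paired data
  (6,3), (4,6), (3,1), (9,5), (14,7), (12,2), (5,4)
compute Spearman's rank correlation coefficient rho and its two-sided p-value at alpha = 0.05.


Step 1: Rank x and y separately (midranks; no ties here).
rank(x): 6->4, 4->2, 3->1, 9->5, 14->7, 12->6, 5->3
rank(y): 3->3, 6->6, 1->1, 5->5, 7->7, 2->2, 4->4
Step 2: d_i = R_x(i) - R_y(i); compute d_i^2.
  (4-3)^2=1, (2-6)^2=16, (1-1)^2=0, (5-5)^2=0, (7-7)^2=0, (6-2)^2=16, (3-4)^2=1
sum(d^2) = 34.
Step 3: rho = 1 - 6*34 / (7*(7^2 - 1)) = 1 - 204/336 = 0.392857.
Step 4: Under H0, t = rho * sqrt((n-2)/(1-rho^2)) = 0.9553 ~ t(5).
Step 5: Two-sided p-value from the t-distribution with 5 df = 0.383317.
Step 6: alpha = 0.05. fail to reject H0.

rho = 0.3929, p = 0.383317, fail to reject H0 at alpha = 0.05.


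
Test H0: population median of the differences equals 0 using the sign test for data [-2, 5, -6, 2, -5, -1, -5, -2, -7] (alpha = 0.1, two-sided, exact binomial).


Step 1: Discard zero differences. Original n = 9; n_eff = number of nonzero differences = 9.
Nonzero differences (with sign): -2, +5, -6, +2, -5, -1, -5, -2, -7
Step 2: Count signs: positive = 2, negative = 7.
Step 3: Under H0: P(positive) = 0.5, so the number of positives S ~ Bin(9, 0.5).
Step 4: Two-sided exact p-value = sum of Bin(9,0.5) probabilities at or below the observed probability = 0.179688.
Step 5: alpha = 0.1. fail to reject H0.

n_eff = 9, pos = 2, neg = 7, p = 0.179688, fail to reject H0.


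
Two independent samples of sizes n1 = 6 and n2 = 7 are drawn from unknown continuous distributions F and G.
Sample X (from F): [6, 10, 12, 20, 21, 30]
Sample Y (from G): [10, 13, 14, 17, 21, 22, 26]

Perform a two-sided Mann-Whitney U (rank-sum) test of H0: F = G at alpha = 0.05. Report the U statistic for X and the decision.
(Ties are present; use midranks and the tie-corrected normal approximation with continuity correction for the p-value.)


Step 1: Combine and sort all 13 observations; assign midranks.
sorted (value, group): (6,X), (10,X), (10,Y), (12,X), (13,Y), (14,Y), (17,Y), (20,X), (21,X), (21,Y), (22,Y), (26,Y), (30,X)
ranks: 6->1, 10->2.5, 10->2.5, 12->4, 13->5, 14->6, 17->7, 20->8, 21->9.5, 21->9.5, 22->11, 26->12, 30->13
Step 2: Rank sum for X: R1 = 1 + 2.5 + 4 + 8 + 9.5 + 13 = 38.
Step 3: U_X = R1 - n1(n1+1)/2 = 38 - 6*7/2 = 38 - 21 = 17.
       U_Y = n1*n2 - U_X = 42 - 17 = 25.
Step 4: Ties are present, so use the tie-corrected normal approximation (with continuity correction) for the p-value.
Step 5: p-value = 0.616104; compare to alpha = 0.05. fail to reject H0.

U_X = 17, p = 0.616104, fail to reject H0 at alpha = 0.05.


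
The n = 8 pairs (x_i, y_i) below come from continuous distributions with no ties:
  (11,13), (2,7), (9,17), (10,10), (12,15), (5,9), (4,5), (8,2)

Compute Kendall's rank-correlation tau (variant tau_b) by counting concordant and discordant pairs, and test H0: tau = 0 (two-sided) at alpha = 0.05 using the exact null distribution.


Step 1: Enumerate the 28 unordered pairs (i,j) with i<j and classify each by sign(x_j-x_i) * sign(y_j-y_i).
  (1,2):dx=-9,dy=-6->C; (1,3):dx=-2,dy=+4->D; (1,4):dx=-1,dy=-3->C; (1,5):dx=+1,dy=+2->C
  (1,6):dx=-6,dy=-4->C; (1,7):dx=-7,dy=-8->C; (1,8):dx=-3,dy=-11->C; (2,3):dx=+7,dy=+10->C
  (2,4):dx=+8,dy=+3->C; (2,5):dx=+10,dy=+8->C; (2,6):dx=+3,dy=+2->C; (2,7):dx=+2,dy=-2->D
  (2,8):dx=+6,dy=-5->D; (3,4):dx=+1,dy=-7->D; (3,5):dx=+3,dy=-2->D; (3,6):dx=-4,dy=-8->C
  (3,7):dx=-5,dy=-12->C; (3,8):dx=-1,dy=-15->C; (4,5):dx=+2,dy=+5->C; (4,6):dx=-5,dy=-1->C
  (4,7):dx=-6,dy=-5->C; (4,8):dx=-2,dy=-8->C; (5,6):dx=-7,dy=-6->C; (5,7):dx=-8,dy=-10->C
  (5,8):dx=-4,dy=-13->C; (6,7):dx=-1,dy=-4->C; (6,8):dx=+3,dy=-7->D; (7,8):dx=+4,dy=-3->D
Step 2: C = 21, D = 7, total pairs = 28.
Step 3: tau = (C - D)/(n(n-1)/2) = (21 - 7)/28 = 0.500000.
Step 4: Exact two-sided p-value (enumerate n! = 40320 permutations of y under H0): p = 0.108681.
Step 5: alpha = 0.05. fail to reject H0.

tau_b = 0.5000 (C=21, D=7), p = 0.108681, fail to reject H0.


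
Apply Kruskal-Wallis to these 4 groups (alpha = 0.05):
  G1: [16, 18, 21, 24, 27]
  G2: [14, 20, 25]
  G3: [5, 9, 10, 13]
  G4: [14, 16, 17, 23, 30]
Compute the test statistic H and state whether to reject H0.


Step 1: Combine all N = 17 observations and assign midranks.
sorted (value, group, rank): (5,G3,1), (9,G3,2), (10,G3,3), (13,G3,4), (14,G2,5.5), (14,G4,5.5), (16,G1,7.5), (16,G4,7.5), (17,G4,9), (18,G1,10), (20,G2,11), (21,G1,12), (23,G4,13), (24,G1,14), (25,G2,15), (27,G1,16), (30,G4,17)
Step 2: Sum ranks within each group.
R_1 = 59.5 (n_1 = 5)
R_2 = 31.5 (n_2 = 3)
R_3 = 10 (n_3 = 4)
R_4 = 52 (n_4 = 5)
Step 3: H = 12/(N(N+1)) * sum(R_i^2/n_i) - 3(N+1)
     = 12/(17*18) * (59.5^2/5 + 31.5^2/3 + 10^2/4 + 52^2/5) - 3*18
     = 0.039216 * 1604.6 - 54
     = 8.925490.
Step 4: Ties present; correction factor C = 1 - 12/(17^3 - 17) = 0.997549. Corrected H = 8.925490 / 0.997549 = 8.947420.
Step 5: Under H0, H ~ chi^2(3); p-value = 0.029998.
Step 6: alpha = 0.05. reject H0.

H = 8.9474, df = 3, p = 0.029998, reject H0.


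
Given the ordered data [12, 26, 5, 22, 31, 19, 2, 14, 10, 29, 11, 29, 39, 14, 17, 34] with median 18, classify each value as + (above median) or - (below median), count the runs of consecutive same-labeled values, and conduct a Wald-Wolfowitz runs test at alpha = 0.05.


Step 1: Compute median = 18; label A = above, B = below.
Labels in order: BABAAABBBABAABBA  (n_A = 8, n_B = 8)
Step 2: Count runs R = 10.
Step 3: Under H0 (random ordering), E[R] = 2*n_A*n_B/(n_A+n_B) + 1 = 2*8*8/16 + 1 = 9.0000.
        Var[R] = 2*n_A*n_B*(2*n_A*n_B - n_A - n_B) / ((n_A+n_B)^2 * (n_A+n_B-1)) = 14336/3840 = 3.7333.
        SD[R] = 1.9322.
Step 4: Continuity-corrected z = (R - 0.5 - E[R]) / SD[R] = (10 - 0.5 - 9.0000) / 1.9322 = 0.2588.
Step 5: Two-sided p-value via normal approximation = 2*(1 - Phi(|z|)) = 0.795809.
Step 6: alpha = 0.05. fail to reject H0.

R = 10, z = 0.2588, p = 0.795809, fail to reject H0.


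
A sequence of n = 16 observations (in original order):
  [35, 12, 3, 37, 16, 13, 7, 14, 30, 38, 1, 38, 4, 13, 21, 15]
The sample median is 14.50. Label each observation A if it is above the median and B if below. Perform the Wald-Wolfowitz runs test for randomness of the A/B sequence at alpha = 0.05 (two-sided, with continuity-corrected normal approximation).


Step 1: Compute median = 14.50; label A = above, B = below.
Labels in order: ABBAABBBAABABBAA  (n_A = 8, n_B = 8)
Step 2: Count runs R = 9.
Step 3: Under H0 (random ordering), E[R] = 2*n_A*n_B/(n_A+n_B) + 1 = 2*8*8/16 + 1 = 9.0000.
        Var[R] = 2*n_A*n_B*(2*n_A*n_B - n_A - n_B) / ((n_A+n_B)^2 * (n_A+n_B-1)) = 14336/3840 = 3.7333.
        SD[R] = 1.9322.
Step 4: R = E[R], so z = 0 with no continuity correction.
Step 5: Two-sided p-value via normal approximation = 2*(1 - Phi(|z|)) = 1.000000.
Step 6: alpha = 0.05. fail to reject H0.

R = 9, z = 0.0000, p = 1.000000, fail to reject H0.


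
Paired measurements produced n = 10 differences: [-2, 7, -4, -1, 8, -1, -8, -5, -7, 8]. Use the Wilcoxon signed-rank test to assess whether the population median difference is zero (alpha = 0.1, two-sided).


Step 1: Drop any zero differences (none here) and take |d_i|.
|d| = [2, 7, 4, 1, 8, 1, 8, 5, 7, 8]
Step 2: Midrank |d_i| (ties get averaged ranks).
ranks: |2|->3, |7|->6.5, |4|->4, |1|->1.5, |8|->9, |1|->1.5, |8|->9, |5|->5, |7|->6.5, |8|->9
Step 3: Attach original signs; sum ranks with positive sign and with negative sign.
W+ = 6.5 + 9 + 9 = 24.5
W- = 3 + 4 + 1.5 + 1.5 + 9 + 5 + 6.5 = 30.5
(Check: W+ + W- = 55 should equal n(n+1)/2 = 55.)
Step 4: Test statistic W = min(W+, W-) = 24.5.
Step 5: Ties in |d|, so use the tie-corrected normal approximation.
        E[W] = n(n+1)/4 = 10*11/4 = 27.5.
        Tie groups: |d|=1 (t=2), |d|=7 (t=2), |d|=8 (t=3); sum(t^3 - t) = 36.
        Var[W] = n(n+1)(2n+1)/24 - sum(t^3-t)/48 = 2310/24 - 36/48 = 95.5.
        z = (W - E[W]) / sqrt(Var[W]) = (24.5 - 27.5) / 9.7724 = -0.3070.
        Two-sided p = 2*Phi(z) = 0.758853.
Step 6: alpha = 0.1. fail to reject H0.

W+ = 24.5, W- = 30.5, W = min = 24.5, p = 0.758853, fail to reject H0.


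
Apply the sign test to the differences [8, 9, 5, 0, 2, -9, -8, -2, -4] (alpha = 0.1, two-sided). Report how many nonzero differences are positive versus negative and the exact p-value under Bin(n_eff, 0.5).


Step 1: Discard zero differences. Original n = 9; n_eff = number of nonzero differences = 8.
Nonzero differences (with sign): +8, +9, +5, +2, -9, -8, -2, -4
Step 2: Count signs: positive = 4, negative = 4.
Step 3: Under H0: P(positive) = 0.5, so the number of positives S ~ Bin(8, 0.5).
Step 4: Two-sided exact p-value = sum of Bin(8,0.5) probabilities at or below the observed probability = 1.000000.
Step 5: alpha = 0.1. fail to reject H0.

n_eff = 8, pos = 4, neg = 4, p = 1.000000, fail to reject H0.


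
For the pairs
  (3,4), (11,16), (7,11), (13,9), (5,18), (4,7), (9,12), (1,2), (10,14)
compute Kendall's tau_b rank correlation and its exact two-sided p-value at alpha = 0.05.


Step 1: Enumerate the 36 unordered pairs (i,j) with i<j and classify each by sign(x_j-x_i) * sign(y_j-y_i).
  (1,2):dx=+8,dy=+12->C; (1,3):dx=+4,dy=+7->C; (1,4):dx=+10,dy=+5->C; (1,5):dx=+2,dy=+14->C
  (1,6):dx=+1,dy=+3->C; (1,7):dx=+6,dy=+8->C; (1,8):dx=-2,dy=-2->C; (1,9):dx=+7,dy=+10->C
  (2,3):dx=-4,dy=-5->C; (2,4):dx=+2,dy=-7->D; (2,5):dx=-6,dy=+2->D; (2,6):dx=-7,dy=-9->C
  (2,7):dx=-2,dy=-4->C; (2,8):dx=-10,dy=-14->C; (2,9):dx=-1,dy=-2->C; (3,4):dx=+6,dy=-2->D
  (3,5):dx=-2,dy=+7->D; (3,6):dx=-3,dy=-4->C; (3,7):dx=+2,dy=+1->C; (3,8):dx=-6,dy=-9->C
  (3,9):dx=+3,dy=+3->C; (4,5):dx=-8,dy=+9->D; (4,6):dx=-9,dy=-2->C; (4,7):dx=-4,dy=+3->D
  (4,8):dx=-12,dy=-7->C; (4,9):dx=-3,dy=+5->D; (5,6):dx=-1,dy=-11->C; (5,7):dx=+4,dy=-6->D
  (5,8):dx=-4,dy=-16->C; (5,9):dx=+5,dy=-4->D; (6,7):dx=+5,dy=+5->C; (6,8):dx=-3,dy=-5->C
  (6,9):dx=+6,dy=+7->C; (7,8):dx=-8,dy=-10->C; (7,9):dx=+1,dy=+2->C; (8,9):dx=+9,dy=+12->C
Step 2: C = 27, D = 9, total pairs = 36.
Step 3: tau = (C - D)/(n(n-1)/2) = (27 - 9)/36 = 0.500000.
Step 4: Exact two-sided p-value (enumerate n! = 362880 permutations of y under H0): p = 0.075176.
Step 5: alpha = 0.05. fail to reject H0.

tau_b = 0.5000 (C=27, D=9), p = 0.075176, fail to reject H0.


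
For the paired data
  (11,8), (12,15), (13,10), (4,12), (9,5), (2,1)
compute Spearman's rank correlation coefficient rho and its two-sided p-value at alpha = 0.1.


Step 1: Rank x and y separately (midranks; no ties here).
rank(x): 11->4, 12->5, 13->6, 4->2, 9->3, 2->1
rank(y): 8->3, 15->6, 10->4, 12->5, 5->2, 1->1
Step 2: d_i = R_x(i) - R_y(i); compute d_i^2.
  (4-3)^2=1, (5-6)^2=1, (6-4)^2=4, (2-5)^2=9, (3-2)^2=1, (1-1)^2=0
sum(d^2) = 16.
Step 3: rho = 1 - 6*16 / (6*(6^2 - 1)) = 1 - 96/210 = 0.542857.
Step 4: Under H0, t = rho * sqrt((n-2)/(1-rho^2)) = 1.2928 ~ t(4).
Step 5: Two-sided p-value from the t-distribution with 4 df = 0.265703.
Step 6: alpha = 0.1. fail to reject H0.

rho = 0.5429, p = 0.265703, fail to reject H0 at alpha = 0.1.


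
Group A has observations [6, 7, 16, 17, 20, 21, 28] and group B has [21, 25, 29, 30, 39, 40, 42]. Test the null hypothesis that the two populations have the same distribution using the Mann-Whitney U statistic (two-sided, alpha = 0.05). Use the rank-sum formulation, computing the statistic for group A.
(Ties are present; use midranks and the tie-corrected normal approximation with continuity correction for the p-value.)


Step 1: Combine and sort all 14 observations; assign midranks.
sorted (value, group): (6,X), (7,X), (16,X), (17,X), (20,X), (21,X), (21,Y), (25,Y), (28,X), (29,Y), (30,Y), (39,Y), (40,Y), (42,Y)
ranks: 6->1, 7->2, 16->3, 17->4, 20->5, 21->6.5, 21->6.5, 25->8, 28->9, 29->10, 30->11, 39->12, 40->13, 42->14
Step 2: Rank sum for X: R1 = 1 + 2 + 3 + 4 + 5 + 6.5 + 9 = 30.5.
Step 3: U_X = R1 - n1(n1+1)/2 = 30.5 - 7*8/2 = 30.5 - 28 = 2.5.
       U_Y = n1*n2 - U_X = 49 - 2.5 = 46.5.
Step 4: Ties are present, so use the tie-corrected normal approximation (with continuity correction) for the p-value.
Step 5: p-value = 0.005956; compare to alpha = 0.05. reject H0.

U_X = 2.5, p = 0.005956, reject H0 at alpha = 0.05.


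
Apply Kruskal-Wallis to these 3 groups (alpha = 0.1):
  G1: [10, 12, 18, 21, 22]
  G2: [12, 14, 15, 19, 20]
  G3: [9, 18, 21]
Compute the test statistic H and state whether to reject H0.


Step 1: Combine all N = 13 observations and assign midranks.
sorted (value, group, rank): (9,G3,1), (10,G1,2), (12,G1,3.5), (12,G2,3.5), (14,G2,5), (15,G2,6), (18,G1,7.5), (18,G3,7.5), (19,G2,9), (20,G2,10), (21,G1,11.5), (21,G3,11.5), (22,G1,13)
Step 2: Sum ranks within each group.
R_1 = 37.5 (n_1 = 5)
R_2 = 33.5 (n_2 = 5)
R_3 = 20 (n_3 = 3)
Step 3: H = 12/(N(N+1)) * sum(R_i^2/n_i) - 3(N+1)
     = 12/(13*14) * (37.5^2/5 + 33.5^2/5 + 20^2/3) - 3*14
     = 0.065934 * 639.033 - 42
     = 0.134066.
Step 4: Ties present; correction factor C = 1 - 18/(13^3 - 13) = 0.991758. Corrected H = 0.134066 / 0.991758 = 0.135180.
Step 5: Under H0, H ~ chi^2(2); p-value = 0.934644.
Step 6: alpha = 0.1. fail to reject H0.

H = 0.1352, df = 2, p = 0.934644, fail to reject H0.


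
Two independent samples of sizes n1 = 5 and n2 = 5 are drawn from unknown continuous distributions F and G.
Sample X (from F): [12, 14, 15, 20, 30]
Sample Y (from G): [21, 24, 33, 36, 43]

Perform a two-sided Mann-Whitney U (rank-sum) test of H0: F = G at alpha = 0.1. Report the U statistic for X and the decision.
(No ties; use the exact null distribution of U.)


Step 1: Combine and sort all 10 observations; assign midranks.
sorted (value, group): (12,X), (14,X), (15,X), (20,X), (21,Y), (24,Y), (30,X), (33,Y), (36,Y), (43,Y)
ranks: 12->1, 14->2, 15->3, 20->4, 21->5, 24->6, 30->7, 33->8, 36->9, 43->10
Step 2: Rank sum for X: R1 = 1 + 2 + 3 + 4 + 7 = 17.
Step 3: U_X = R1 - n1(n1+1)/2 = 17 - 5*6/2 = 17 - 15 = 2.
       U_Y = n1*n2 - U_X = 25 - 2 = 23.
Step 4: No ties, so the exact null distribution of U (based on enumerating the C(10,5) = 252 equally likely rank assignments) gives the two-sided p-value.
Step 5: p-value = 0.031746; compare to alpha = 0.1. reject H0.

U_X = 2, p = 0.031746, reject H0 at alpha = 0.1.


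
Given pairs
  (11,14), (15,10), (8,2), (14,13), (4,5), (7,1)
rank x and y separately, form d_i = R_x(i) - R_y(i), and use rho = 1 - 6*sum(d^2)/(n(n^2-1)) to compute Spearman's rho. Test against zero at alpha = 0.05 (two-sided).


Step 1: Rank x and y separately (midranks; no ties here).
rank(x): 11->4, 15->6, 8->3, 14->5, 4->1, 7->2
rank(y): 14->6, 10->4, 2->2, 13->5, 5->3, 1->1
Step 2: d_i = R_x(i) - R_y(i); compute d_i^2.
  (4-6)^2=4, (6-4)^2=4, (3-2)^2=1, (5-5)^2=0, (1-3)^2=4, (2-1)^2=1
sum(d^2) = 14.
Step 3: rho = 1 - 6*14 / (6*(6^2 - 1)) = 1 - 84/210 = 0.600000.
Step 4: Under H0, t = rho * sqrt((n-2)/(1-rho^2)) = 1.5000 ~ t(4).
Step 5: Two-sided p-value from the t-distribution with 4 df = 0.208000.
Step 6: alpha = 0.05. fail to reject H0.

rho = 0.6000, p = 0.208000, fail to reject H0 at alpha = 0.05.


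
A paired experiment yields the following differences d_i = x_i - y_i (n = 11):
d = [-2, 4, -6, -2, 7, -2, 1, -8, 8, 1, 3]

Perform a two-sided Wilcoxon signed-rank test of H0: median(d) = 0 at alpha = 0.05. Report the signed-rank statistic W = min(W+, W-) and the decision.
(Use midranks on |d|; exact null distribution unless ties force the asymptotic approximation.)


Step 1: Drop any zero differences (none here) and take |d_i|.
|d| = [2, 4, 6, 2, 7, 2, 1, 8, 8, 1, 3]
Step 2: Midrank |d_i| (ties get averaged ranks).
ranks: |2|->4, |4|->7, |6|->8, |2|->4, |7|->9, |2|->4, |1|->1.5, |8|->10.5, |8|->10.5, |1|->1.5, |3|->6
Step 3: Attach original signs; sum ranks with positive sign and with negative sign.
W+ = 7 + 9 + 1.5 + 10.5 + 1.5 + 6 = 35.5
W- = 4 + 8 + 4 + 4 + 10.5 = 30.5
(Check: W+ + W- = 66 should equal n(n+1)/2 = 66.)
Step 4: Test statistic W = min(W+, W-) = 30.5.
Step 5: Ties in |d|, so use the tie-corrected normal approximation.
        E[W] = n(n+1)/4 = 11*12/4 = 33.
        Tie groups: |d|=1 (t=2), |d|=2 (t=3), |d|=8 (t=2); sum(t^3 - t) = 36.
        Var[W] = n(n+1)(2n+1)/24 - sum(t^3-t)/48 = 3036/24 - 36/48 = 125.75.
        z = (W - E[W]) / sqrt(Var[W]) = (30.5 - 33) / 11.2138 = -0.2229.
        Two-sided p = 2*Phi(z) = 0.823583.
Step 6: alpha = 0.05. fail to reject H0.

W+ = 35.5, W- = 30.5, W = min = 30.5, p = 0.823583, fail to reject H0.


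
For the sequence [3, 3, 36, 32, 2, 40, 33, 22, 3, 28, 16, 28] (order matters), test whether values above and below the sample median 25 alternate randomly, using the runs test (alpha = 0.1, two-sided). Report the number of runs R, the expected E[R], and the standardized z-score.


Step 1: Compute median = 25; label A = above, B = below.
Labels in order: BBAABAABBABA  (n_A = 6, n_B = 6)
Step 2: Count runs R = 8.
Step 3: Under H0 (random ordering), E[R] = 2*n_A*n_B/(n_A+n_B) + 1 = 2*6*6/12 + 1 = 7.0000.
        Var[R] = 2*n_A*n_B*(2*n_A*n_B - n_A - n_B) / ((n_A+n_B)^2 * (n_A+n_B-1)) = 4320/1584 = 2.7273.
        SD[R] = 1.6514.
Step 4: Continuity-corrected z = (R - 0.5 - E[R]) / SD[R] = (8 - 0.5 - 7.0000) / 1.6514 = 0.3028.
Step 5: Two-sided p-value via normal approximation = 2*(1 - Phi(|z|)) = 0.762069.
Step 6: alpha = 0.1. fail to reject H0.

R = 8, z = 0.3028, p = 0.762069, fail to reject H0.


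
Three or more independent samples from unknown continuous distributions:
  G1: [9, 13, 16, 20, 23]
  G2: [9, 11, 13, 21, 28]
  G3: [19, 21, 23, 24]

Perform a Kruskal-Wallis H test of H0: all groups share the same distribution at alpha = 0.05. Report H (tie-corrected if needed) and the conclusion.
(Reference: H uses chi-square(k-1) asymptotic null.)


Step 1: Combine all N = 14 observations and assign midranks.
sorted (value, group, rank): (9,G1,1.5), (9,G2,1.5), (11,G2,3), (13,G1,4.5), (13,G2,4.5), (16,G1,6), (19,G3,7), (20,G1,8), (21,G2,9.5), (21,G3,9.5), (23,G1,11.5), (23,G3,11.5), (24,G3,13), (28,G2,14)
Step 2: Sum ranks within each group.
R_1 = 31.5 (n_1 = 5)
R_2 = 32.5 (n_2 = 5)
R_3 = 41 (n_3 = 4)
Step 3: H = 12/(N(N+1)) * sum(R_i^2/n_i) - 3(N+1)
     = 12/(14*15) * (31.5^2/5 + 32.5^2/5 + 41^2/4) - 3*15
     = 0.057143 * 829.95 - 45
     = 2.425714.
Step 4: Ties present; correction factor C = 1 - 24/(14^3 - 14) = 0.991209. Corrected H = 2.425714 / 0.991209 = 2.447228.
Step 5: Under H0, H ~ chi^2(2); p-value = 0.294165.
Step 6: alpha = 0.05. fail to reject H0.

H = 2.4472, df = 2, p = 0.294165, fail to reject H0.


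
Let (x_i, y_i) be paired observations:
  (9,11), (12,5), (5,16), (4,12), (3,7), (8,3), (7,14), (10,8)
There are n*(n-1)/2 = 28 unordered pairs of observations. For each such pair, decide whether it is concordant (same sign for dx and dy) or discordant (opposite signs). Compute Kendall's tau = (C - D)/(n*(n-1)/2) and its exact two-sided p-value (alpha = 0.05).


Step 1: Enumerate the 28 unordered pairs (i,j) with i<j and classify each by sign(x_j-x_i) * sign(y_j-y_i).
  (1,2):dx=+3,dy=-6->D; (1,3):dx=-4,dy=+5->D; (1,4):dx=-5,dy=+1->D; (1,5):dx=-6,dy=-4->C
  (1,6):dx=-1,dy=-8->C; (1,7):dx=-2,dy=+3->D; (1,8):dx=+1,dy=-3->D; (2,3):dx=-7,dy=+11->D
  (2,4):dx=-8,dy=+7->D; (2,5):dx=-9,dy=+2->D; (2,6):dx=-4,dy=-2->C; (2,7):dx=-5,dy=+9->D
  (2,8):dx=-2,dy=+3->D; (3,4):dx=-1,dy=-4->C; (3,5):dx=-2,dy=-9->C; (3,6):dx=+3,dy=-13->D
  (3,7):dx=+2,dy=-2->D; (3,8):dx=+5,dy=-8->D; (4,5):dx=-1,dy=-5->C; (4,6):dx=+4,dy=-9->D
  (4,7):dx=+3,dy=+2->C; (4,8):dx=+6,dy=-4->D; (5,6):dx=+5,dy=-4->D; (5,7):dx=+4,dy=+7->C
  (5,8):dx=+7,dy=+1->C; (6,7):dx=-1,dy=+11->D; (6,8):dx=+2,dy=+5->C; (7,8):dx=+3,dy=-6->D
Step 2: C = 10, D = 18, total pairs = 28.
Step 3: tau = (C - D)/(n(n-1)/2) = (10 - 18)/28 = -0.285714.
Step 4: Exact two-sided p-value (enumerate n! = 40320 permutations of y under H0): p = 0.398760.
Step 5: alpha = 0.05. fail to reject H0.

tau_b = -0.2857 (C=10, D=18), p = 0.398760, fail to reject H0.


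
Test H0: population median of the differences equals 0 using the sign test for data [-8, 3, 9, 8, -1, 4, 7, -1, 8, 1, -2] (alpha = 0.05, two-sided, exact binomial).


Step 1: Discard zero differences. Original n = 11; n_eff = number of nonzero differences = 11.
Nonzero differences (with sign): -8, +3, +9, +8, -1, +4, +7, -1, +8, +1, -2
Step 2: Count signs: positive = 7, negative = 4.
Step 3: Under H0: P(positive) = 0.5, so the number of positives S ~ Bin(11, 0.5).
Step 4: Two-sided exact p-value = sum of Bin(11,0.5) probabilities at or below the observed probability = 0.548828.
Step 5: alpha = 0.05. fail to reject H0.

n_eff = 11, pos = 7, neg = 4, p = 0.548828, fail to reject H0.


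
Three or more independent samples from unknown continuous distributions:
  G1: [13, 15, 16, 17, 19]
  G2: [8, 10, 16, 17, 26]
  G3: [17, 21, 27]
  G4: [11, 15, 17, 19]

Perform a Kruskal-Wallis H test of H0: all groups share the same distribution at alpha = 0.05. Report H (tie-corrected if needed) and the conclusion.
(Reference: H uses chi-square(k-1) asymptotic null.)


Step 1: Combine all N = 17 observations and assign midranks.
sorted (value, group, rank): (8,G2,1), (10,G2,2), (11,G4,3), (13,G1,4), (15,G1,5.5), (15,G4,5.5), (16,G1,7.5), (16,G2,7.5), (17,G1,10.5), (17,G2,10.5), (17,G3,10.5), (17,G4,10.5), (19,G1,13.5), (19,G4,13.5), (21,G3,15), (26,G2,16), (27,G3,17)
Step 2: Sum ranks within each group.
R_1 = 41 (n_1 = 5)
R_2 = 37 (n_2 = 5)
R_3 = 42.5 (n_3 = 3)
R_4 = 32.5 (n_4 = 4)
Step 3: H = 12/(N(N+1)) * sum(R_i^2/n_i) - 3(N+1)
     = 12/(17*18) * (41^2/5 + 37^2/5 + 42.5^2/3 + 32.5^2/4) - 3*18
     = 0.039216 * 1476.15 - 54
     = 3.888072.
Step 4: Ties present; correction factor C = 1 - 78/(17^3 - 17) = 0.984069. Corrected H = 3.888072 / 0.984069 = 3.951017.
Step 5: Under H0, H ~ chi^2(3); p-value = 0.266802.
Step 6: alpha = 0.05. fail to reject H0.

H = 3.9510, df = 3, p = 0.266802, fail to reject H0.


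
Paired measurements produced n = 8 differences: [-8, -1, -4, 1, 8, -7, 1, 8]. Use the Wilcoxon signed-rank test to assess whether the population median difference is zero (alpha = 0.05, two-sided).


Step 1: Drop any zero differences (none here) and take |d_i|.
|d| = [8, 1, 4, 1, 8, 7, 1, 8]
Step 2: Midrank |d_i| (ties get averaged ranks).
ranks: |8|->7, |1|->2, |4|->4, |1|->2, |8|->7, |7|->5, |1|->2, |8|->7
Step 3: Attach original signs; sum ranks with positive sign and with negative sign.
W+ = 2 + 7 + 2 + 7 = 18
W- = 7 + 2 + 4 + 5 = 18
(Check: W+ + W- = 36 should equal n(n+1)/2 = 36.)
Step 4: Test statistic W = min(W+, W-) = 18.
Step 5: Ties in |d|, so use the tie-corrected normal approximation.
        E[W] = n(n+1)/4 = 8*9/4 = 18.
        Tie groups: |d|=1 (t=3), |d|=8 (t=3); sum(t^3 - t) = 48.
        Var[W] = n(n+1)(2n+1)/24 - sum(t^3-t)/48 = 1224/24 - 48/48 = 50.
        z = (W - E[W]) / sqrt(Var[W]) = (18 - 18) / 7.0711 = 0.0000.
        Two-sided p = 2*Phi(z) = 1.000000.
Step 6: alpha = 0.05. fail to reject H0.

W+ = 18, W- = 18, W = min = 18, p = 1.000000, fail to reject H0.


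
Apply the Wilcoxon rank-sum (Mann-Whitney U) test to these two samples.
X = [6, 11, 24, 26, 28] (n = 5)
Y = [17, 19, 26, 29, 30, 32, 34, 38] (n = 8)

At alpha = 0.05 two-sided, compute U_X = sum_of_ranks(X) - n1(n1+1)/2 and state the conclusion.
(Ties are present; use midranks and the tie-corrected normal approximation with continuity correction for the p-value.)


Step 1: Combine and sort all 13 observations; assign midranks.
sorted (value, group): (6,X), (11,X), (17,Y), (19,Y), (24,X), (26,X), (26,Y), (28,X), (29,Y), (30,Y), (32,Y), (34,Y), (38,Y)
ranks: 6->1, 11->2, 17->3, 19->4, 24->5, 26->6.5, 26->6.5, 28->8, 29->9, 30->10, 32->11, 34->12, 38->13
Step 2: Rank sum for X: R1 = 1 + 2 + 5 + 6.5 + 8 = 22.5.
Step 3: U_X = R1 - n1(n1+1)/2 = 22.5 - 5*6/2 = 22.5 - 15 = 7.5.
       U_Y = n1*n2 - U_X = 40 - 7.5 = 32.5.
Step 4: Ties are present, so use the tie-corrected normal approximation (with continuity correction) for the p-value.
Step 5: p-value = 0.078571; compare to alpha = 0.05. fail to reject H0.

U_X = 7.5, p = 0.078571, fail to reject H0 at alpha = 0.05.
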